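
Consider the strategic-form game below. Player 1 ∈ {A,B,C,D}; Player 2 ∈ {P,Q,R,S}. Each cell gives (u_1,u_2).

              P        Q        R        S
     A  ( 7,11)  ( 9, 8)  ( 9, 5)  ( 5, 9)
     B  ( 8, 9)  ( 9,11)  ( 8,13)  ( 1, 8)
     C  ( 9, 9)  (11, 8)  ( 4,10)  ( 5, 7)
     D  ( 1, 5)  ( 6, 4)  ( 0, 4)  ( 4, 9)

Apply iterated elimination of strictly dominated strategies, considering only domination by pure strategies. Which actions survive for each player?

Remaining: P1:{A,B,C} P2:{P,Q,R}

P1 drop D (A beats it: P:7>1 Q:9>6 R:9>0 S:5>4)
P2 drop S (P beats it: A:11>9 B:9>8 C:9>7)
P1→{A,B,C} P2→{P,Q,R}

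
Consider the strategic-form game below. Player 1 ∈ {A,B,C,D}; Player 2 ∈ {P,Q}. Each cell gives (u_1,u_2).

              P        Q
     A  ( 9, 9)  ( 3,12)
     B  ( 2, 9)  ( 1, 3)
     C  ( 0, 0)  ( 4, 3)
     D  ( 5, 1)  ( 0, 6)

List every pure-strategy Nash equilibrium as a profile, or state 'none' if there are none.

(A,P): not NE [P2→Q gives 12>9]
(A,Q): not NE [P1→C gives 4>3]
(B,P): not NE [P1→A gives 9>2]
(B,Q): not NE [P1→C gives 4>1; P2→P gives 9>3]
(C,P): not NE [P1→A gives 9>0; P2→Q gives 3>0]
(C,Q): NE
(D,P): not NE [P1→A gives 9>5; P2→Q gives 6>1]
(D,Q): not NE [P1→C gives 4>0]

Nash profiles: (C,Q)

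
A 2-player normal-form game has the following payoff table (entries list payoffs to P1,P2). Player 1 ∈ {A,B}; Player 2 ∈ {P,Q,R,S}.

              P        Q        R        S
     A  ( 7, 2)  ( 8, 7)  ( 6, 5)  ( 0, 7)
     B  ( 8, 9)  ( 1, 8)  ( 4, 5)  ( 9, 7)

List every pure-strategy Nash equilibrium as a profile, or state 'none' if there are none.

(A,P): not NE [P1→B gives 8>7; P2→S gives 7>2]
(A,Q): NE
(A,R): not NE [P2→S gives 7>5]
(A,S): not NE [P1→B gives 9>0]
(B,P): NE
(B,Q): not NE [P1→A gives 8>1; P2→P gives 9>8]
(B,R): not NE [P1→A gives 6>4; P2→P gives 9>5]
(B,S): not NE [P2→P gives 9>7]

PSNE = {(A,Q), (B,P)}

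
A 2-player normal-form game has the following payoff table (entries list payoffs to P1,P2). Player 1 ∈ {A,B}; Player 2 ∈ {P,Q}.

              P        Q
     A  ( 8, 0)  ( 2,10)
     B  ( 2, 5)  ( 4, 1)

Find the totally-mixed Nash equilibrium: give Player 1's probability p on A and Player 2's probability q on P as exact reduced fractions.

P1 indiff ⇒ q·8+(1-q)·2 = q·2+(1-q)·4 ⇒ q(6) = (1-q)(2) ⇒ q = 1/4
P2 indiff ⇒ p·0+(1-p)·5 = p·10+(1-p)·1 ⇒ p(-10) = (1-p)(-4) ⇒ p = 2/7

(p,q) = (2/7, 1/4)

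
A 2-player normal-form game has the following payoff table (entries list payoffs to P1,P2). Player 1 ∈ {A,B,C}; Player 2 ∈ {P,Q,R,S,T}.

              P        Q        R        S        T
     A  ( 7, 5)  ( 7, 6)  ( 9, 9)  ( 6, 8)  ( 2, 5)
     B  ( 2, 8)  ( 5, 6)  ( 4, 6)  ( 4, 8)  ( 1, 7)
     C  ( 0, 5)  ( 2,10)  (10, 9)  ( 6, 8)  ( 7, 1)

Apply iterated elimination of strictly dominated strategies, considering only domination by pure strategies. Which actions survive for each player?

P1 drop B (A beats it: P:7>2 Q:7>5 R:9>4 S:6>4 T:2>1)
P2 drop P (Q beats it: A:6>5 C:10>5)
P2 drop S (R beats it: A:9>8 C:9>8)
P2 drop T (Q beats it: A:6>5 C:10>1)
P1→{A,C} P2→{Q,R}

Remaining: P1:{A,C} P2:{Q,R}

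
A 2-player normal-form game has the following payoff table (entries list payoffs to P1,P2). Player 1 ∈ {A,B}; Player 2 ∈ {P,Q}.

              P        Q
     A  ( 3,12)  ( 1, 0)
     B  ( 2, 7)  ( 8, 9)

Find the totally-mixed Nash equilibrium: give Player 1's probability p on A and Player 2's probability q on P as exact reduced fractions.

(p,q) = (1/7, 7/8)

P1 indiff ⇒ q·3+(1-q)·1 = q·2+(1-q)·8 ⇒ q(1) = (1-q)(7) ⇒ q = 7/8
P2 indiff ⇒ p·12+(1-p)·7 = p·0+(1-p)·9 ⇒ p(12) = (1-p)(2) ⇒ p = 1/7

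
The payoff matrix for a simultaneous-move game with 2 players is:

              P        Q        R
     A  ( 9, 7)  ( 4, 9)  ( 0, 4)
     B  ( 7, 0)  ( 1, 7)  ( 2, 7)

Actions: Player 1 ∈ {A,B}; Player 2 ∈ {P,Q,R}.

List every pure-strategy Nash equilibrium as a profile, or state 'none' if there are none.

(A,P): not NE [P2→Q gives 9>7]
(A,Q): NE
(A,R): not NE [P1→B gives 2>0; P2→Q gives 9>4]
(B,P): not NE [P1→A gives 9>7; P2→R gives 7>0]
(B,Q): not NE [P1→A gives 4>1]
(B,R): NE

NE set: (A,Q), (B,R)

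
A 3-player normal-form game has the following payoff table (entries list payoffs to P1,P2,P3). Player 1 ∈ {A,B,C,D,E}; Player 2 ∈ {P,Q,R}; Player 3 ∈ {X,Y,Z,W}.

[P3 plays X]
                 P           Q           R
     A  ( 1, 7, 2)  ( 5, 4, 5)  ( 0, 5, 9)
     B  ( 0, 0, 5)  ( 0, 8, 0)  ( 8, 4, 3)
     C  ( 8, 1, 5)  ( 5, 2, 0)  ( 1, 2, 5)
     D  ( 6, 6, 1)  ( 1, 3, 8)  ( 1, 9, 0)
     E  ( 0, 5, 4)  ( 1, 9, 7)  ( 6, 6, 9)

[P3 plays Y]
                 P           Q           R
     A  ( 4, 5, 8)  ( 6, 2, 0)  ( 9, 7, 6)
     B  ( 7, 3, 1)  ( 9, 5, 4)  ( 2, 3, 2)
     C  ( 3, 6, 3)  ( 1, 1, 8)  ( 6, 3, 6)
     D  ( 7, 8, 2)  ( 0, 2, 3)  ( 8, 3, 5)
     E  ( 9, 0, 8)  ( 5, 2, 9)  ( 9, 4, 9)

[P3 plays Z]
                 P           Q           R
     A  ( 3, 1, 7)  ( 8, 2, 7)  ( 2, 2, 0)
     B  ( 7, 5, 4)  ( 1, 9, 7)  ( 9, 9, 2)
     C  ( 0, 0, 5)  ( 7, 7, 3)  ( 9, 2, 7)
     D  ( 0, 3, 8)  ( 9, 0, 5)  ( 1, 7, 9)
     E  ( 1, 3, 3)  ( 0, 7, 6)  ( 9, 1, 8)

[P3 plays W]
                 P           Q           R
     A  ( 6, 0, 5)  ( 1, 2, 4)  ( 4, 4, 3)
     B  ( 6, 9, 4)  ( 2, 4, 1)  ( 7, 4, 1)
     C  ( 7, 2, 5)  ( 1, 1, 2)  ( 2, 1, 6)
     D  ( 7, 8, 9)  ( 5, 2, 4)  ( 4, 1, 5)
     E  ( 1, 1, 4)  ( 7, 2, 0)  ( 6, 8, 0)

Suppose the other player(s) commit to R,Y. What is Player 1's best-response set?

BR_1 = {A,E}

u_1(A vs R,Y) = 9
u_1(B vs R,Y) = 2
u_1(C vs R,Y) = 6
u_1(D vs R,Y) = 8
u_1(E vs R,Y) = 9
max payoff 9 at {A,E}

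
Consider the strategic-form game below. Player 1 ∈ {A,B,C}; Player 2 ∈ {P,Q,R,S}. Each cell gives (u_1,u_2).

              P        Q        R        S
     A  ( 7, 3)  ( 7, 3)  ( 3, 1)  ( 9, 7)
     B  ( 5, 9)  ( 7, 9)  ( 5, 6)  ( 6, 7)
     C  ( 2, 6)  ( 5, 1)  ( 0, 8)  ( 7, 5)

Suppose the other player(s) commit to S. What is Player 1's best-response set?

BR_1 = {A}

u_1(A vs S) = 9
u_1(B vs S) = 6
u_1(C vs S) = 7
max payoff 9 at {A}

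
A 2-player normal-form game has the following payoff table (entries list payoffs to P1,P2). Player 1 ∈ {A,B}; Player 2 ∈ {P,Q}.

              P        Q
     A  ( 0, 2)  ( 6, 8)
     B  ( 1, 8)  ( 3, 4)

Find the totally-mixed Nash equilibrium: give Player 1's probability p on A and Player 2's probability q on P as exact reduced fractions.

P1 indiff ⇒ q·0+(1-q)·6 = q·1+(1-q)·3 ⇒ q(-1) = (1-q)(-3) ⇒ q = 3/4
P2 indiff ⇒ p·2+(1-p)·8 = p·8+(1-p)·4 ⇒ p(-6) = (1-p)(-4) ⇒ p = 2/5

P1 mixes 2/5 on A; P2 mixes 3/4 on P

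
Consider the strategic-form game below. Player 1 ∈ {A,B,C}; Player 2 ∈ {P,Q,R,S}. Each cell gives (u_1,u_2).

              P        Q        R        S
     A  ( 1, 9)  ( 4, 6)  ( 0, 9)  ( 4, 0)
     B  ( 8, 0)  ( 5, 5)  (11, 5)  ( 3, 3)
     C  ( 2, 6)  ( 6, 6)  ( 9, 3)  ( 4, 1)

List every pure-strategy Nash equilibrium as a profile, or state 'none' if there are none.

PSNE = {(B,R), (C,Q)}

(A,P): not NE [P1→B gives 8>1]
(A,Q): not NE [P1→C gives 6>4; P2→R gives 9>6]
(A,R): not NE [P1→B gives 11>0]
(A,S): not NE [P2→R gives 9>0]
(B,P): not NE [P2→R gives 5>0]
(B,Q): not NE [P1→C gives 6>5]
(B,R): NE
(B,S): not NE [P1→C gives 4>3; P2→R gives 5>3]
(C,P): not NE [P1→B gives 8>2]
(C,Q): NE
(C,R): not NE [P1→B gives 11>9; P2→Q gives 6>3]
(C,S): not NE [P2→Q gives 6>1]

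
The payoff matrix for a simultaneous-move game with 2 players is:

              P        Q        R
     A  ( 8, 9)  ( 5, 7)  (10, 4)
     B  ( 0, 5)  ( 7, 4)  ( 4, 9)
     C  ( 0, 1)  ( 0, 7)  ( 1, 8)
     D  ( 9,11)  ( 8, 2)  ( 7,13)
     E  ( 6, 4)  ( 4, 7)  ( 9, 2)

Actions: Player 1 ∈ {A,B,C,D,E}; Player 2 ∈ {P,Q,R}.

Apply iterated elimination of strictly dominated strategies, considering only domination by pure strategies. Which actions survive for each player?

IESDS → P1:{A,D} P2:{P,R}

P1 drop B (D beats it: P:9>0 Q:8>7 R:7>4)
P1 drop C (A beats it: P:8>0 Q:5>0 R:10>1)
P1 drop E (A beats it: P:8>6 Q:5>4 R:10>9)
P2 drop Q (P beats it: A:9>7 D:11>2)
P1→{A,D} P2→{P,R}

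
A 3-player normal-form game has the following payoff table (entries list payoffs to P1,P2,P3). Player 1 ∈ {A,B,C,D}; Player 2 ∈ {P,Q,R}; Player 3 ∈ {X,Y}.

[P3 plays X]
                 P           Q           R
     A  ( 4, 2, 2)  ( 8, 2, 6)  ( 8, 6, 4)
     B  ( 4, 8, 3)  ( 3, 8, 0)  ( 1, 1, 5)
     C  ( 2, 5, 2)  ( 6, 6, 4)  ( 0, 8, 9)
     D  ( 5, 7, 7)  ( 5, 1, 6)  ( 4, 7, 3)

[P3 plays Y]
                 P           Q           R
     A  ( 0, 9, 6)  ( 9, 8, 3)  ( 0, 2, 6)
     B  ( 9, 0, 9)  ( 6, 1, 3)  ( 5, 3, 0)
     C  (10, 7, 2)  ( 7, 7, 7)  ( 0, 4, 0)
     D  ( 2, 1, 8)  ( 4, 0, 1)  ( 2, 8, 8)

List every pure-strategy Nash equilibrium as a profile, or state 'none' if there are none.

NE set: (C,P,Y)

(A,P,X): not NE [P1→D gives 5>4; P2→R gives 6>2; P3→Y gives 6>2]
(A,P,Y): not NE [P1→C gives 10>0]
(A,Q,X): not NE [P2→R gives 6>2]
(A,Q,Y): not NE [P2→P gives 9>8; P3→X gives 6>3]
(A,R,X): not NE [P3→Y gives 6>4]
(A,R,Y): not NE [P1→B gives 5>0; P2→P gives 9>2]
(B,P,X): not NE [P1→D gives 5>4; P3→Y gives 9>3]
(B,P,Y): not NE [P1→C gives 10>9; P2→R gives 3>0]
(B,Q,X): not NE [P1→A gives 8>3; P3→Y gives 3>0]
(B,Q,Y): not NE [P1→A gives 9>6; P2→R gives 3>1]
(B,R,X): not NE [P1→A gives 8>1; P2→Q gives 8>1]
(B,R,Y): not NE [P3→X gives 5>0]
(C,P,X): not NE [P1→D gives 5>2; P2→R gives 8>5]
(C,P,Y): NE
(C,Q,X): not NE [P1→A gives 8>6; P2→R gives 8>6; P3→Y gives 7>4]
(C,Q,Y): not NE [P1→A gives 9>7]
(C,R,X): not NE [P1→A gives 8>0]
(C,R,Y): not NE [P1→B gives 5>0; P2→Q gives 7>4; P3→X gives 9>0]
(D,P,X): not NE [P3→Y gives 8>7]
(D,P,Y): not NE [P1→C gives 10>2; P2→R gives 8>1]
(D,Q,X): not NE [P1→A gives 8>5; P2→R gives 7>1]
(D,Q,Y): not NE [P1→A gives 9>4; P2→R gives 8>0; P3→X gives 6>1]
(D,R,X): not NE [P1→A gives 8>4; P3→Y gives 8>3]
(D,R,Y): not NE [P1→B gives 5>2]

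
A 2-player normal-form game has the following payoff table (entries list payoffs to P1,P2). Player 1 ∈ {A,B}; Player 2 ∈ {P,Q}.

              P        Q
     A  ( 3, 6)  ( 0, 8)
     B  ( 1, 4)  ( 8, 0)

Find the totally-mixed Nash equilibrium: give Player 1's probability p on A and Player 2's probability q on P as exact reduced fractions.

P1 indiff ⇒ q·3+(1-q)·0 = q·1+(1-q)·8 ⇒ q(2) = (1-q)(8) ⇒ q = 4/5
P2 indiff ⇒ p·6+(1-p)·4 = p·8+(1-p)·0 ⇒ p(-2) = (1-p)(-4) ⇒ p = 2/3

(p,q) = (2/3, 4/5)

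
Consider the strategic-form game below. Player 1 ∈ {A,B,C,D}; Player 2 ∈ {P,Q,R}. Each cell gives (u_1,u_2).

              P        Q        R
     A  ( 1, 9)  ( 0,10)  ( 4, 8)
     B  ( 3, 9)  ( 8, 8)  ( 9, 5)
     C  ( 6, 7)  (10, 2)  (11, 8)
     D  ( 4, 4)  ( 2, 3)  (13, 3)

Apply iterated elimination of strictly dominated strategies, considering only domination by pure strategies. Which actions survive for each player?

Remaining: P1:{C,D} P2:{P,R}

P1 drop A (B beats it: P:3>1 Q:8>0 R:9>4)
P1 drop B (C beats it: P:6>3 Q:10>8 R:11>9)
P2 drop Q (P beats it: C:7>2 D:4>3)
P1→{C,D} P2→{P,R}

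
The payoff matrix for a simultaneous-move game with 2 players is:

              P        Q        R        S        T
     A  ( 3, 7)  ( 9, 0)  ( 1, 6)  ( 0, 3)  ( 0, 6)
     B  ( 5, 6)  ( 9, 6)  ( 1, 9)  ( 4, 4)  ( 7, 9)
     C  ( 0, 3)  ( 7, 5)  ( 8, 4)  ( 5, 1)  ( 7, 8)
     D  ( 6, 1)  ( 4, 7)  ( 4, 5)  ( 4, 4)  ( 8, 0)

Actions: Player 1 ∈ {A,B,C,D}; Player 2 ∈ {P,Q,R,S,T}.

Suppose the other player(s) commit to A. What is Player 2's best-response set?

u_2(P vs A) = 7
u_2(Q vs A) = 0
u_2(R vs A) = 6
u_2(S vs A) = 3
u_2(T vs A) = 6
max payoff 7 at {P}

BR_2 = {P}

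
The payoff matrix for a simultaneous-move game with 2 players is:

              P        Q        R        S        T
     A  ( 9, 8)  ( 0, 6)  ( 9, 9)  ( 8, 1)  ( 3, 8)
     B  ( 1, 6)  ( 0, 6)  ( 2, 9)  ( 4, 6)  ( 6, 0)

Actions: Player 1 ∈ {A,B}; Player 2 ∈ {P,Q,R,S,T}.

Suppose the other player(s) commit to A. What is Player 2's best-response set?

P2 best: {R}

u_2(P vs A) = 8
u_2(Q vs A) = 6
u_2(R vs A) = 9
u_2(S vs A) = 1
u_2(T vs A) = 8
max payoff 9 at {R}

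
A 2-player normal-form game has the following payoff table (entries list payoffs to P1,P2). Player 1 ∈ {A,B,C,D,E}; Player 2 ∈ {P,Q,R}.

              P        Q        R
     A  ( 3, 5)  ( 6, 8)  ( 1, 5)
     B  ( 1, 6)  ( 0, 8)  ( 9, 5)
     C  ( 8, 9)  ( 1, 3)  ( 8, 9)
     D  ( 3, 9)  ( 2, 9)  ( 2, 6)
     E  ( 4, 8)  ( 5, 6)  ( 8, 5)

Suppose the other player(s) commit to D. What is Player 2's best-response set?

P2 best: {P,Q}

u_2(P vs D) = 9
u_2(Q vs D) = 9
u_2(R vs D) = 6
max payoff 9 at {P,Q}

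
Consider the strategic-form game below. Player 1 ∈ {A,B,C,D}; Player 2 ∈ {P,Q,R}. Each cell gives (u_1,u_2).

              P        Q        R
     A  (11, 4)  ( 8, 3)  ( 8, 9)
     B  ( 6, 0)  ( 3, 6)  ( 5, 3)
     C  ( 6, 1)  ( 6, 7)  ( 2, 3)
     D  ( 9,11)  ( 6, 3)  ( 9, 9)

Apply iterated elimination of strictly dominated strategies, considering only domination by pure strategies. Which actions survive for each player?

P1 drop B (A beats it: P:11>6 Q:8>3 R:8>5)
P1 drop C (A beats it: P:11>6 Q:8>6 R:8>2)
P2 drop Q (P beats it: A:4>3 D:11>3)
P1→{A,D} P2→{P,R}

Survivors P1:{A,D} P2:{P,R}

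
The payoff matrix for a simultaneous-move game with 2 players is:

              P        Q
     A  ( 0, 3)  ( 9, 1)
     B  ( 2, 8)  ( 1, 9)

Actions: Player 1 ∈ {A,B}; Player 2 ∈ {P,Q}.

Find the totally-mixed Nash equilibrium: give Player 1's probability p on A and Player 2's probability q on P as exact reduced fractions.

(p,q) = (1/3, 4/5)

P1 indiff ⇒ q·0+(1-q)·9 = q·2+(1-q)·1 ⇒ q(-2) = (1-q)(-8) ⇒ q = 4/5
P2 indiff ⇒ p·3+(1-p)·8 = p·1+(1-p)·9 ⇒ p(2) = (1-p)(1) ⇒ p = 1/3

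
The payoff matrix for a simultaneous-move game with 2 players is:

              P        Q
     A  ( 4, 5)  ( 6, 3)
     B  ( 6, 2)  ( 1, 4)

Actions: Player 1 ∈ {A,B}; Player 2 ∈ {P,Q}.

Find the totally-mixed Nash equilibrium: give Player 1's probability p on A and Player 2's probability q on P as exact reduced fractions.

P1 indiff ⇒ q·4+(1-q)·6 = q·6+(1-q)·1 ⇒ q(-2) = (1-q)(-5) ⇒ q = 5/7
P2 indiff ⇒ p·5+(1-p)·2 = p·3+(1-p)·4 ⇒ p(2) = (1-p)(2) ⇒ p = 1/2

p=1/2, q=5/7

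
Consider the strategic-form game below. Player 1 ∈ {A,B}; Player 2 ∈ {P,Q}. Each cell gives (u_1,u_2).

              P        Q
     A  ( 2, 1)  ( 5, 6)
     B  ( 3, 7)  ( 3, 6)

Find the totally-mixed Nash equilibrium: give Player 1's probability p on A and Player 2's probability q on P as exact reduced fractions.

p=1/6, q=2/3

P1 indiff ⇒ q·2+(1-q)·5 = q·3+(1-q)·3 ⇒ q(-1) = (1-q)(-2) ⇒ q = 2/3
P2 indiff ⇒ p·1+(1-p)·7 = p·6+(1-p)·6 ⇒ p(-5) = (1-p)(-1) ⇒ p = 1/6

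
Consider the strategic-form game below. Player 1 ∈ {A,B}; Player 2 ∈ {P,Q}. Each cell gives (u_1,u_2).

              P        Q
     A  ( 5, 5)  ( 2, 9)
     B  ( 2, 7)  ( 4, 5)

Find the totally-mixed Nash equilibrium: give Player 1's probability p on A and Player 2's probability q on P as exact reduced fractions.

p=1/3, q=2/5

P1 indiff ⇒ q·5+(1-q)·2 = q·2+(1-q)·4 ⇒ q(3) = (1-q)(2) ⇒ q = 2/5
P2 indiff ⇒ p·5+(1-p)·7 = p·9+(1-p)·5 ⇒ p(-4) = (1-p)(-2) ⇒ p = 1/3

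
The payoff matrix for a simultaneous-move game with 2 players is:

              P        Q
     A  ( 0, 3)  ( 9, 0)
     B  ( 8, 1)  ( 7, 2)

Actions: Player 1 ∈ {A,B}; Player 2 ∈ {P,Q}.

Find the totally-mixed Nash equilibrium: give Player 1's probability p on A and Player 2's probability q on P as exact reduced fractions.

P1 indiff ⇒ q·0+(1-q)·9 = q·8+(1-q)·7 ⇒ q(-8) = (1-q)(-2) ⇒ q = 1/5
P2 indiff ⇒ p·3+(1-p)·1 = p·0+(1-p)·2 ⇒ p(3) = (1-p)(1) ⇒ p = 1/4

(p,q) = (1/4, 1/5)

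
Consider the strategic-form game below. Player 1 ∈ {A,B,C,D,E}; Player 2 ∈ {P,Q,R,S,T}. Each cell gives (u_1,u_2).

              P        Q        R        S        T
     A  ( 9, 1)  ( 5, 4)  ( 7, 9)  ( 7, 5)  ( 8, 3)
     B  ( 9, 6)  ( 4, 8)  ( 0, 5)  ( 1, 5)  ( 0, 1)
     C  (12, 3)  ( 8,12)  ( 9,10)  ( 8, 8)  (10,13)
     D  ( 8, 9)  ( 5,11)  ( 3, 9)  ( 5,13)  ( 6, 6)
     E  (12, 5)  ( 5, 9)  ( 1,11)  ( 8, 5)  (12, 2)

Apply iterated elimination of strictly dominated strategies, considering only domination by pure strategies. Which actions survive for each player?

Remaining: P1:{C,E} P2:{Q,R,T}

P1 drop A (C beats it: P:12>9 Q:8>5 R:9>7 S:8>7 T:10>8)
P1 drop B (C beats it: P:12>9 Q:8>4 R:9>0 S:8>1 T:10>0)
P1 drop D (C beats it: P:12>8 Q:8>5 R:9>3 S:8>5 T:10>6)
P2 drop P (Q beats it: C:12>3 E:9>5)
P2 drop S (Q beats it: C:12>8 E:9>5)
P1→{C,E} P2→{Q,R,T}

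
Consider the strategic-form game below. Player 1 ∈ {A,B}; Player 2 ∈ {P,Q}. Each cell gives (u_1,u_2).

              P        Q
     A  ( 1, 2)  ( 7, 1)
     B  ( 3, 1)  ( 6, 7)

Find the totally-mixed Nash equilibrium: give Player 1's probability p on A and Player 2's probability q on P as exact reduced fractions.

p=6/7, q=1/3

P1 indiff ⇒ q·1+(1-q)·7 = q·3+(1-q)·6 ⇒ q(-2) = (1-q)(-1) ⇒ q = 1/3
P2 indiff ⇒ p·2+(1-p)·1 = p·1+(1-p)·7 ⇒ p(1) = (1-p)(6) ⇒ p = 6/7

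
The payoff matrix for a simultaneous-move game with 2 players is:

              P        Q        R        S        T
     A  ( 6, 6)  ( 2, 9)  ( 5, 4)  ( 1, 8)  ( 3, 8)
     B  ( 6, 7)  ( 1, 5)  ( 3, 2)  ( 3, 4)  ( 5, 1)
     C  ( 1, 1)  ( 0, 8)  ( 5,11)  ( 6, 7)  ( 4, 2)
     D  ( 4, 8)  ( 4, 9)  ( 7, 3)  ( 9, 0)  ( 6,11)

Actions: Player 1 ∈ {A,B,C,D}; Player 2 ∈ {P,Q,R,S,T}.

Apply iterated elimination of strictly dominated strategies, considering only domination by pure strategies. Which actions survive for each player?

Remaining: P1:{A,B,D} P2:{P,Q,T}

P1 drop C (D beats it: P:4>1 Q:4>0 R:7>5 S:9>6 T:6>4)
P2 drop R (P beats it: A:6>4 B:7>2 D:8>3)
P2 drop S (Q beats it: A:9>8 B:5>4 D:9>0)
P1→{A,B,D} P2→{P,Q,T}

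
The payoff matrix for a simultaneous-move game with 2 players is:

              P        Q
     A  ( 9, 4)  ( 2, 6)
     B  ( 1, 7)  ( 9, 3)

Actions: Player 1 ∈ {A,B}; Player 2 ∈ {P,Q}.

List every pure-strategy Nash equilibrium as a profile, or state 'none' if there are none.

(A,P): not NE [P2→Q gives 6>4]
(A,Q): not NE [P1→B gives 9>2]
(B,P): not NE [P1→A gives 9>1]
(B,Q): not NE [P2→P gives 7>3]

Equilibria: none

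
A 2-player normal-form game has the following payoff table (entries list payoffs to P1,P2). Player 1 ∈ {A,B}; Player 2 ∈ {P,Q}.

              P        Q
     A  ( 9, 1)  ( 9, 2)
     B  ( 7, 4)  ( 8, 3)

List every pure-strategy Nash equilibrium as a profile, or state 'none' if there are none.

(A,P): not NE [P2→Q gives 2>1]
(A,Q): NE
(B,P): not NE [P1→A gives 9>7]
(B,Q): not NE [P1→A gives 9>8; P2→P gives 4>3]

Nash profiles: (A,Q)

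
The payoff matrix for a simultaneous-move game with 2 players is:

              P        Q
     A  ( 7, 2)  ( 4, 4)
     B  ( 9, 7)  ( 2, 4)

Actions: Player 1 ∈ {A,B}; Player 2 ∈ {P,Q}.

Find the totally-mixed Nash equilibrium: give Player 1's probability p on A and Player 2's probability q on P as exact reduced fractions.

P1 indiff ⇒ q·7+(1-q)·4 = q·9+(1-q)·2 ⇒ q(-2) = (1-q)(-2) ⇒ q = 1/2
P2 indiff ⇒ p·2+(1-p)·7 = p·4+(1-p)·4 ⇒ p(-2) = (1-p)(-3) ⇒ p = 3/5

p=3/5, q=1/2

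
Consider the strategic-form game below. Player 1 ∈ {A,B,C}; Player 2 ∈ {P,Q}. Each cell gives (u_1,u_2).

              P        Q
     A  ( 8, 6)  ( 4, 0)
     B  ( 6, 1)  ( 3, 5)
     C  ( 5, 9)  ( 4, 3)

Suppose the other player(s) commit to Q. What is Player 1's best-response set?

BR_1 = {A,C}

u_1(A vs Q) = 4
u_1(B vs Q) = 3
u_1(C vs Q) = 4
max payoff 4 at {A,C}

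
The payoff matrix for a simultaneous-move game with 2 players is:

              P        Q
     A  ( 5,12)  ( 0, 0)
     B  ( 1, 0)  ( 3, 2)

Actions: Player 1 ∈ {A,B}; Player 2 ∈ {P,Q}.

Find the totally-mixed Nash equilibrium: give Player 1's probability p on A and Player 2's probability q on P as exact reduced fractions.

P1 mixes 1/7 on A; P2 mixes 3/7 on P

P1 indiff ⇒ q·5+(1-q)·0 = q·1+(1-q)·3 ⇒ q(4) = (1-q)(3) ⇒ q = 3/7
P2 indiff ⇒ p·12+(1-p)·0 = p·0+(1-p)·2 ⇒ p(12) = (1-p)(2) ⇒ p = 1/7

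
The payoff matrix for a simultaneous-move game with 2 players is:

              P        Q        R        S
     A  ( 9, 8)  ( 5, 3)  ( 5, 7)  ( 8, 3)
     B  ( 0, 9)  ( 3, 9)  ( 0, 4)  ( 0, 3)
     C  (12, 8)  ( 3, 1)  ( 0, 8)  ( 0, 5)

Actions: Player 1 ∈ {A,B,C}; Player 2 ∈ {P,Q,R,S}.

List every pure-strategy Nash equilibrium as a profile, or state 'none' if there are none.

(A,P): not NE [P1→C gives 12>9]
(A,Q): not NE [P2→P gives 8>3]
(A,R): not NE [P2→P gives 8>7]
(A,S): not NE [P2→P gives 8>3]
(B,P): not NE [P1→C gives 12>0]
(B,Q): not NE [P1→A gives 5>3]
(B,R): not NE [P1→A gives 5>0; P2→Q gives 9>4]
(B,S): not NE [P1→A gives 8>0; P2→Q gives 9>3]
(C,P): NE
(C,Q): not NE [P1→A gives 5>3; P2→R gives 8>1]
(C,R): not NE [P1→A gives 5>0]
(C,S): not NE [P1→A gives 8>0; P2→R gives 8>5]

NE set: (C,P)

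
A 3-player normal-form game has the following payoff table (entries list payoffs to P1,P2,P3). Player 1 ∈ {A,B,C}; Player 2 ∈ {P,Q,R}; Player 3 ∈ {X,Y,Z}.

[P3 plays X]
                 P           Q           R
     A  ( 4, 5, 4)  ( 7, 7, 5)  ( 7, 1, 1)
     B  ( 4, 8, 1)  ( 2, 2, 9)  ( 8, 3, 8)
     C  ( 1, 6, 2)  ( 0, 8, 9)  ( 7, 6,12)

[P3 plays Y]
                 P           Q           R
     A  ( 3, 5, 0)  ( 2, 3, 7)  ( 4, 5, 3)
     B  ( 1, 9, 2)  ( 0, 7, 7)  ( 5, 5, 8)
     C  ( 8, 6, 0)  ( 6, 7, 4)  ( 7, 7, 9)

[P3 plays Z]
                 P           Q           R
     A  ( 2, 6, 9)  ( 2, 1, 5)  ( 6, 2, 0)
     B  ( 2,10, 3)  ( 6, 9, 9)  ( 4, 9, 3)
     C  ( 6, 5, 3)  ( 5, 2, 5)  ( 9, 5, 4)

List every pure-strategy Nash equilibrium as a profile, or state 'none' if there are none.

NE set: (C,P,Z)

(A,P,X): not NE [P2→Q gives 7>5; P3→Z gives 9>4]
(A,P,Y): not NE [P1→C gives 8>3; P3→Z gives 9>0]
(A,P,Z): not NE [P1→C gives 6>2]
(A,Q,X): not NE [P3→Y gives 7>5]
(A,Q,Y): not NE [P1→C gives 6>2; P2→R gives 5>3]
(A,Q,Z): not NE [P1→B gives 6>2; P2→P gives 6>1; P3→Y gives 7>5]
(A,R,X): not NE [P1→B gives 8>7; P2→Q gives 7>1; P3→Y gives 3>1]
(A,R,Y): not NE [P1→C gives 7>4]
(A,R,Z): not NE [P1→C gives 9>6; P2→P gives 6>2; P3→Y gives 3>0]
(B,P,X): not NE [P3→Z gives 3>1]
(B,P,Y): not NE [P1→C gives 8>1; P3→Z gives 3>2]
(B,P,Z): not NE [P1→C gives 6>2]
(B,Q,X): not NE [P1→A gives 7>2; P2→P gives 8>2]
(B,Q,Y): not NE [P1→C gives 6>0; P2→P gives 9>7; P3→Z gives 9>7]
(B,Q,Z): not NE [P2→P gives 10>9]
(B,R,X): not NE [P2→P gives 8>3]
(B,R,Y): not NE [P1→C gives 7>5; P2→P gives 9>5]
(B,R,Z): not NE [P1→C gives 9>4; P2→P gives 10>9; P3→Y gives 8>3]
(C,P,X): not NE [P1→B gives 4>1; P2→Q gives 8>6; P3→Z gives 3>2]
(C,P,Y): not NE [P2→R gives 7>6; P3→Z gives 3>0]
(C,P,Z): NE
(C,Q,X): not NE [P1→A gives 7>0]
(C,Q,Y): not NE [P3→X gives 9>4]
(C,Q,Z): not NE [P1→B gives 6>5; P2→R gives 5>2; P3→X gives 9>5]
(C,R,X): not NE [P1→B gives 8>7; P2→Q gives 8>6]
(C,R,Y): not NE [P3→X gives 12>9]
(C,R,Z): not NE [P3→X gives 12>4]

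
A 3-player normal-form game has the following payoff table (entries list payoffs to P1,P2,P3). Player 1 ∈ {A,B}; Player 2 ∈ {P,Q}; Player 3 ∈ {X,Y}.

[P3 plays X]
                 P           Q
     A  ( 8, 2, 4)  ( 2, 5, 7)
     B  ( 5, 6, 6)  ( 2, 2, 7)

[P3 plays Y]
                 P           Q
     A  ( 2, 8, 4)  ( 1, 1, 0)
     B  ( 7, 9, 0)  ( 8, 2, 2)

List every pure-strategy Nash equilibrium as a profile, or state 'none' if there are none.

(A,P,X): not NE [P2→Q gives 5>2]
(A,P,Y): not NE [P1→B gives 7>2]
(A,Q,X): NE
(A,Q,Y): not NE [P1→B gives 8>1; P2→P gives 8>1; P3→X gives 7>0]
(B,P,X): not NE [P1→A gives 8>5]
(B,P,Y): not NE [P3→X gives 6>0]
(B,Q,X): not NE [P2→P gives 6>2]
(B,Q,Y): not NE [P2→P gives 9>2; P3→X gives 7>2]

NE set: (A,Q,X)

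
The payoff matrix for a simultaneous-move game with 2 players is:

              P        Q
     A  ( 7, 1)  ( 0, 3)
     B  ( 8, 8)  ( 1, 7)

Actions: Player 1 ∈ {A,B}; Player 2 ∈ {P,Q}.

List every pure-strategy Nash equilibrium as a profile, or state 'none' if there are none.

NE set: (B,P)

(A,P): not NE [P1→B gives 8>7; P2→Q gives 3>1]
(A,Q): not NE [P1→B gives 1>0]
(B,P): NE
(B,Q): not NE [P2→P gives 8>7]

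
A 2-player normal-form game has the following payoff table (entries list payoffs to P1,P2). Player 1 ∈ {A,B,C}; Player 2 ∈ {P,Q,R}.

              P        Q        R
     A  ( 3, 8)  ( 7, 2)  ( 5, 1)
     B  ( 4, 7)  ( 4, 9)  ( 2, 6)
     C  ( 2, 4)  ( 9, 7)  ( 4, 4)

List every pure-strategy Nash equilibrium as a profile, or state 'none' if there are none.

Nash profiles: (C,Q)

(A,P): not NE [P1→B gives 4>3]
(A,Q): not NE [P1→C gives 9>7; P2→P gives 8>2]
(A,R): not NE [P2→P gives 8>1]
(B,P): not NE [P2→Q gives 9>7]
(B,Q): not NE [P1→C gives 9>4]
(B,R): not NE [P1→A gives 5>2; P2→Q gives 9>6]
(C,P): not NE [P1→B gives 4>2; P2→Q gives 7>4]
(C,Q): NE
(C,R): not NE [P1→A gives 5>4; P2→Q gives 7>4]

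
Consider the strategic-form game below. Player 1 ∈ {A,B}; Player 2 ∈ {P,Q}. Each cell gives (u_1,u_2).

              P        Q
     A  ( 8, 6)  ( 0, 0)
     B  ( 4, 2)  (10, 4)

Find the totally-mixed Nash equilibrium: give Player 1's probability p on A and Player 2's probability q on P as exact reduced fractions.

P1 indiff ⇒ q·8+(1-q)·0 = q·4+(1-q)·10 ⇒ q(4) = (1-q)(10) ⇒ q = 5/7
P2 indiff ⇒ p·6+(1-p)·2 = p·0+(1-p)·4 ⇒ p(6) = (1-p)(2) ⇒ p = 1/4

p=1/4, q=5/7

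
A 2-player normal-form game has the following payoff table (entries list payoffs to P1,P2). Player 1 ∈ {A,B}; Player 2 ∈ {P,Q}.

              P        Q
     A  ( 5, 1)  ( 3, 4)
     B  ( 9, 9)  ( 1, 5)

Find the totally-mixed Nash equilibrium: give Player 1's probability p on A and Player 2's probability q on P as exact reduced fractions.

P1 mixes 4/7 on A; P2 mixes 1/3 on P

P1 indiff ⇒ q·5+(1-q)·3 = q·9+(1-q)·1 ⇒ q(-4) = (1-q)(-2) ⇒ q = 1/3
P2 indiff ⇒ p·1+(1-p)·9 = p·4+(1-p)·5 ⇒ p(-3) = (1-p)(-4) ⇒ p = 4/7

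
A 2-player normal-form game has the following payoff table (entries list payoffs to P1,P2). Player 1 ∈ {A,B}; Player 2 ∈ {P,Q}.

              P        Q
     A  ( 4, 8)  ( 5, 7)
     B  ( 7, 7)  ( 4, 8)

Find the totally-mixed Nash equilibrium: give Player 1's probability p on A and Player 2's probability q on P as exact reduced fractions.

P1 indiff ⇒ q·4+(1-q)·5 = q·7+(1-q)·4 ⇒ q(-3) = (1-q)(-1) ⇒ q = 1/4
P2 indiff ⇒ p·8+(1-p)·7 = p·7+(1-p)·8 ⇒ p(1) = (1-p)(1) ⇒ p = 1/2

P1 mixes 1/2 on A; P2 mixes 1/4 on P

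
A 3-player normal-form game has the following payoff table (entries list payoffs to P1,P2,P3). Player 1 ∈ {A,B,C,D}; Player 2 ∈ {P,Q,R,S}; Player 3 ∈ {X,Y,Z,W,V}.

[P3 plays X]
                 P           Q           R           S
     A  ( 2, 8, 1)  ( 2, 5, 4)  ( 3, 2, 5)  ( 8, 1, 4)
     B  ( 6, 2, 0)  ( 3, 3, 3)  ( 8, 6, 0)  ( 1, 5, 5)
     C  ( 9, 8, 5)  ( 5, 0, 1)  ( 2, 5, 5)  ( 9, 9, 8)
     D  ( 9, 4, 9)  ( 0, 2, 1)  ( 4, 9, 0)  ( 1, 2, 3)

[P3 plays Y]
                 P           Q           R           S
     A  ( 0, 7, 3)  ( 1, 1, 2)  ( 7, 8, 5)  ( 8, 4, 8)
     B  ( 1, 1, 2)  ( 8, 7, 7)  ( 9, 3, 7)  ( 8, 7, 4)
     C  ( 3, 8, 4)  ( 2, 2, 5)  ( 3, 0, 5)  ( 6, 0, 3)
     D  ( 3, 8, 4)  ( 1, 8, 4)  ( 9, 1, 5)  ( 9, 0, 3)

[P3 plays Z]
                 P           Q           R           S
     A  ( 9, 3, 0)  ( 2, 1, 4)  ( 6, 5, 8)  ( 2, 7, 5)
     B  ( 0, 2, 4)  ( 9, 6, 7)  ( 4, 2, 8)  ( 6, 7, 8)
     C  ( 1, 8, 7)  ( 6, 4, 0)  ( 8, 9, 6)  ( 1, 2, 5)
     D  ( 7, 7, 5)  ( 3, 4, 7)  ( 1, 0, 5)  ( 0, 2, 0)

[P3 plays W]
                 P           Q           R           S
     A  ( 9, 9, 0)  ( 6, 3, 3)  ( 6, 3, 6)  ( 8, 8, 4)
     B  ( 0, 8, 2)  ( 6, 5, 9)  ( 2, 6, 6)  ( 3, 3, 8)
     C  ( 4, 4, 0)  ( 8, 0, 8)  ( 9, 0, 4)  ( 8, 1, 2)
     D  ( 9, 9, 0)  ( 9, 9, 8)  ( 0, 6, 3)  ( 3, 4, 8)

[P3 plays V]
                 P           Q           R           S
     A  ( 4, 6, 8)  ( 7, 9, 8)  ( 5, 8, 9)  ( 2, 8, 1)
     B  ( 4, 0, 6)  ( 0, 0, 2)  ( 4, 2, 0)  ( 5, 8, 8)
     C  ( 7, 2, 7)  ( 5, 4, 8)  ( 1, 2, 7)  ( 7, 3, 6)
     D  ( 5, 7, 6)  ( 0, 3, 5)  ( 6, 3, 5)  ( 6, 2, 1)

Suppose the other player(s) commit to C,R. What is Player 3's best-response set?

u_3(X vs C,R) = 5
u_3(Y vs C,R) = 5
u_3(Z vs C,R) = 6
u_3(W vs C,R) = 4
u_3(V vs C,R) = 7
max payoff 7 at {V}

P3 best: {V}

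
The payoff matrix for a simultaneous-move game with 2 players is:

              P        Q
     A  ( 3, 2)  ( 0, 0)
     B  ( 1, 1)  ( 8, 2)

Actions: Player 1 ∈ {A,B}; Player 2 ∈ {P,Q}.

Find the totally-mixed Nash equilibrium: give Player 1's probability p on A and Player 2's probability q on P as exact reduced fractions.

P1 indiff ⇒ q·3+(1-q)·0 = q·1+(1-q)·8 ⇒ q(2) = (1-q)(8) ⇒ q = 4/5
P2 indiff ⇒ p·2+(1-p)·1 = p·0+(1-p)·2 ⇒ p(2) = (1-p)(1) ⇒ p = 1/3

(p,q) = (1/3, 4/5)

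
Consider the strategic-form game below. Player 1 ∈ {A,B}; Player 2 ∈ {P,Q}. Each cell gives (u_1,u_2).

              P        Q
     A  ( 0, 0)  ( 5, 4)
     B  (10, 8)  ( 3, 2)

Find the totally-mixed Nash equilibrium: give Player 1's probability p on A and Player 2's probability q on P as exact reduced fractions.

(p,q) = (3/5, 1/6)

P1 indiff ⇒ q·0+(1-q)·5 = q·10+(1-q)·3 ⇒ q(-10) = (1-q)(-2) ⇒ q = 1/6
P2 indiff ⇒ p·0+(1-p)·8 = p·4+(1-p)·2 ⇒ p(-4) = (1-p)(-6) ⇒ p = 3/5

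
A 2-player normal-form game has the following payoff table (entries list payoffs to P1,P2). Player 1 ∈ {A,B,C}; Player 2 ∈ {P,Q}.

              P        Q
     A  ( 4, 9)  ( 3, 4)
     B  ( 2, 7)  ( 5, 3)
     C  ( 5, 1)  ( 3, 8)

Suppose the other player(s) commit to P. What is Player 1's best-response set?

argmax u_1 = {C}

u_1(A vs P) = 4
u_1(B vs P) = 2
u_1(C vs P) = 5
max payoff 5 at {C}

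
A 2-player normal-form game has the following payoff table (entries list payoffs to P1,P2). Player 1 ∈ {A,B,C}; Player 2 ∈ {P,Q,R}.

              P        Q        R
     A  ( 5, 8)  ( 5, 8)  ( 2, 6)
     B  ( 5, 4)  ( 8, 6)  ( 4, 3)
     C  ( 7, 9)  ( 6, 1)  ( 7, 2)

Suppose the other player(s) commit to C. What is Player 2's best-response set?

argmax u_2 = {P}

u_2(P vs C) = 9
u_2(Q vs C) = 1
u_2(R vs C) = 2
max payoff 9 at {P}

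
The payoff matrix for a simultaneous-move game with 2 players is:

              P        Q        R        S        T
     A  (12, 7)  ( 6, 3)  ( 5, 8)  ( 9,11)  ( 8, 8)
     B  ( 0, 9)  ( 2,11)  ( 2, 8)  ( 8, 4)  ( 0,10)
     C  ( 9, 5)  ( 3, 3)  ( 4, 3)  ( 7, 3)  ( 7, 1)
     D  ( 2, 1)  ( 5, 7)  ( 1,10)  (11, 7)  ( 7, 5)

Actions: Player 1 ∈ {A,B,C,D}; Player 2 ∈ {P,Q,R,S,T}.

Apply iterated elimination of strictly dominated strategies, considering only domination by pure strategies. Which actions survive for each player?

P1 drop B (A beats it: P:12>0 Q:6>2 R:5>2 S:9>8 T:8>0)
P1 drop C (A beats it: P:12>9 Q:6>3 R:5>4 S:9>7 T:8>7)
P2 drop P (R beats it: A:8>7 D:10>1)
P2 drop Q (R beats it: A:8>3 D:10>7)
P2 drop T (S beats it: A:11>8 D:7>5)
P1→{A,D} P2→{R,S}

Remaining: P1:{A,D} P2:{R,S}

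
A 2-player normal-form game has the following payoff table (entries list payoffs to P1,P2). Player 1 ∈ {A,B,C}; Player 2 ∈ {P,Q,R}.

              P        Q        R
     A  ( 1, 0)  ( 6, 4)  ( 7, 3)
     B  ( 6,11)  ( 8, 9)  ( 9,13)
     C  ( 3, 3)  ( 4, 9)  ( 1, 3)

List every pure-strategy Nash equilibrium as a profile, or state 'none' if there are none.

(A,P): not NE [P1→B gives 6>1; P2→Q gives 4>0]
(A,Q): not NE [P1→B gives 8>6]
(A,R): not NE [P1→B gives 9>7; P2→Q gives 4>3]
(B,P): not NE [P2→R gives 13>11]
(B,Q): not NE [P2→R gives 13>9]
(B,R): NE
(C,P): not NE [P1→B gives 6>3; P2→Q gives 9>3]
(C,Q): not NE [P1→B gives 8>4]
(C,R): not NE [P1→B gives 9>1; P2→Q gives 9>3]

Nash profiles: (B,R)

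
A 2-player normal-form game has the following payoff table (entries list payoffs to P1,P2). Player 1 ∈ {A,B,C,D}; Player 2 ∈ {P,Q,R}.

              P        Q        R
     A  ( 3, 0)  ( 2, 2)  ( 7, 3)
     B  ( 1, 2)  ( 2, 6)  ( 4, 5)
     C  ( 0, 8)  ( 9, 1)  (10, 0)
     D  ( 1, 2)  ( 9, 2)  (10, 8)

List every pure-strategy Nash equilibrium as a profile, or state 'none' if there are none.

(A,P): not NE [P2→R gives 3>0]
(A,Q): not NE [P1→D gives 9>2; P2→R gives 3>2]
(A,R): not NE [P1→D gives 10>7]
(B,P): not NE [P1→A gives 3>1; P2→Q gives 6>2]
(B,Q): not NE [P1→D gives 9>2]
(B,R): not NE [P1→D gives 10>4; P2→Q gives 6>5]
(C,P): not NE [P1→A gives 3>0]
(C,Q): not NE [P2→P gives 8>1]
(C,R): not NE [P2→P gives 8>0]
(D,P): not NE [P1→A gives 3>1; P2→R gives 8>2]
(D,Q): not NE [P2→R gives 8>2]
(D,R): NE

PSNE = {(D,R)}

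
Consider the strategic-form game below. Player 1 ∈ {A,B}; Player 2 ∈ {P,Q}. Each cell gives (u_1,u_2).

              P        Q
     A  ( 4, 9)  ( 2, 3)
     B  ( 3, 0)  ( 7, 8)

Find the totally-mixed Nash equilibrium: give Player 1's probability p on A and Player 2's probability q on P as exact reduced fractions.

p=4/7, q=5/6

P1 indiff ⇒ q·4+(1-q)·2 = q·3+(1-q)·7 ⇒ q(1) = (1-q)(5) ⇒ q = 5/6
P2 indiff ⇒ p·9+(1-p)·0 = p·3+(1-p)·8 ⇒ p(6) = (1-p)(8) ⇒ p = 4/7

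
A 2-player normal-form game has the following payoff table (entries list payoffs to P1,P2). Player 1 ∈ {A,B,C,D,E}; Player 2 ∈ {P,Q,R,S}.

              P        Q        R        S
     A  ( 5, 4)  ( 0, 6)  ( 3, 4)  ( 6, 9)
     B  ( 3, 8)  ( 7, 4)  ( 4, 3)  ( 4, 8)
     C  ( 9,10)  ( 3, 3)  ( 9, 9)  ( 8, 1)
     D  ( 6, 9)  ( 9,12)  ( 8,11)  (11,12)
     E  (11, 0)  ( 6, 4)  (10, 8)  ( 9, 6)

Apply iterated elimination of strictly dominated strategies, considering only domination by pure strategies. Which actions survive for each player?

Survivors P1:{D,E} P2:{Q,R,S}

P1 drop A (C beats it: P:9>5 Q:3>0 R:9>3 S:8>6)
P1 drop B (D beats it: P:6>3 Q:9>7 R:8>4 S:11>4)
P1 drop C (E beats it: P:11>9 Q:6>3 R:10>9 S:9>8)
P2 drop P (Q beats it: D:12>9 E:4>0)
P1→{D,E} P2→{Q,R,S}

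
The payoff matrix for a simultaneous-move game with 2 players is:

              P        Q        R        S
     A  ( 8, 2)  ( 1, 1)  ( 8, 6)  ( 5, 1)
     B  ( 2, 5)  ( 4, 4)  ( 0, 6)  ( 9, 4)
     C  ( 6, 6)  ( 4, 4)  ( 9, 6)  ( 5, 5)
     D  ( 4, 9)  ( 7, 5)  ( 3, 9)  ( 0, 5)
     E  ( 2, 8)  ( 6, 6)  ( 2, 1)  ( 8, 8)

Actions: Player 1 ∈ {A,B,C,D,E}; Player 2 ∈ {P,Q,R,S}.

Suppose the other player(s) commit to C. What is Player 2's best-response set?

P2 best: {P,R}

u_2(P vs C) = 6
u_2(Q vs C) = 4
u_2(R vs C) = 6
u_2(S vs C) = 5
max payoff 6 at {P,R}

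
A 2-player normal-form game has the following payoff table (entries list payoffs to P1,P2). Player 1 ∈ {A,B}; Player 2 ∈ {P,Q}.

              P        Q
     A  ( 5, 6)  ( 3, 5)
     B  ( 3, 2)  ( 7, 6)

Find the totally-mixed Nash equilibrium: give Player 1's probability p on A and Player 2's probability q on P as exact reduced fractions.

p=4/5, q=2/3

P1 indiff ⇒ q·5+(1-q)·3 = q·3+(1-q)·7 ⇒ q(2) = (1-q)(4) ⇒ q = 2/3
P2 indiff ⇒ p·6+(1-p)·2 = p·5+(1-p)·6 ⇒ p(1) = (1-p)(4) ⇒ p = 4/5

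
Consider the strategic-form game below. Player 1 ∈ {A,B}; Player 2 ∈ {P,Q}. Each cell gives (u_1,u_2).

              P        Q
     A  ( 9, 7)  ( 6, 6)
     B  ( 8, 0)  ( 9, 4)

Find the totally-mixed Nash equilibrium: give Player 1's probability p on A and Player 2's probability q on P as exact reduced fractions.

P1 indiff ⇒ q·9+(1-q)·6 = q·8+(1-q)·9 ⇒ q(1) = (1-q)(3) ⇒ q = 3/4
P2 indiff ⇒ p·7+(1-p)·0 = p·6+(1-p)·4 ⇒ p(1) = (1-p)(4) ⇒ p = 4/5

p=4/5, q=3/4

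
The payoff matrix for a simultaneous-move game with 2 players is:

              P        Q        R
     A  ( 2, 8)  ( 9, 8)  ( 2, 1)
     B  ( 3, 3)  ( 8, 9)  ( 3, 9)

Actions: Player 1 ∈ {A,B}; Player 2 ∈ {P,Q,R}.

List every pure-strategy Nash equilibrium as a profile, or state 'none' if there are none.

NE set: (A,Q), (B,R)

(A,P): not NE [P1→B gives 3>2]
(A,Q): NE
(A,R): not NE [P1→B gives 3>2; P2→Q gives 8>1]
(B,P): not NE [P2→R gives 9>3]
(B,Q): not NE [P1→A gives 9>8]
(B,R): NE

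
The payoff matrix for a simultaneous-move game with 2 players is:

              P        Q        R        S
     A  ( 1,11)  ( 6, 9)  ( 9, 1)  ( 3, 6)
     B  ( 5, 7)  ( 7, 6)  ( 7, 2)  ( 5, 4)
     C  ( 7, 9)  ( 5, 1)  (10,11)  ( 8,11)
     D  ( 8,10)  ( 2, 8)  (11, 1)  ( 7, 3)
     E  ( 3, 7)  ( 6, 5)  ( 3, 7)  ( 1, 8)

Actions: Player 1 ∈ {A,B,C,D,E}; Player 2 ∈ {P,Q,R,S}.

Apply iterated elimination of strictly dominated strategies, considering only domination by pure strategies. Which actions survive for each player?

Remaining: P1:{C,D} P2:{P,R,S}

P1 drop E (B beats it: P:5>3 Q:7>6 R:7>3 S:5>1)
P2 drop Q (P beats it: A:11>9 B:7>6 C:9>1 D:10>8)
P1 drop A (C beats it: P:7>1 R:10>9 S:8>3)
P1 drop B (C beats it: P:7>5 R:10>7 S:8>5)
P1→{C,D} P2→{P,R,S}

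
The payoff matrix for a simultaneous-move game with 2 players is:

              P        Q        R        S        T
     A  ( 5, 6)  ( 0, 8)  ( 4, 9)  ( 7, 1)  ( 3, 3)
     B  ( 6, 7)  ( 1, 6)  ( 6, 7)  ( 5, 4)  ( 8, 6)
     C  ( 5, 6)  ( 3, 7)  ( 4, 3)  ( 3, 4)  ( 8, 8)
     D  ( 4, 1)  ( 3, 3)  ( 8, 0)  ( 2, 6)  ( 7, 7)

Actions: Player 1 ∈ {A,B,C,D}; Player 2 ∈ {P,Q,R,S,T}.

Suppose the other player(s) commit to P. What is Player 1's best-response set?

argmax u_1 = {B}

u_1(A vs P) = 5
u_1(B vs P) = 6
u_1(C vs P) = 5
u_1(D vs P) = 4
max payoff 6 at {B}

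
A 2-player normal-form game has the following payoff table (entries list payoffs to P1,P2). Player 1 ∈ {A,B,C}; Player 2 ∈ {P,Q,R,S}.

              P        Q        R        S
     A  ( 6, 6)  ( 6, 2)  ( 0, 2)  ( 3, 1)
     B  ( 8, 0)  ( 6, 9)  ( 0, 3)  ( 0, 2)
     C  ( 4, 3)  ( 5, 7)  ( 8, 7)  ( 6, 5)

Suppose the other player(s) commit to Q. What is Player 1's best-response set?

u_1(A vs Q) = 6
u_1(B vs Q) = 6
u_1(C vs Q) = 5
max payoff 6 at {A,B}

P1 best: {A,B}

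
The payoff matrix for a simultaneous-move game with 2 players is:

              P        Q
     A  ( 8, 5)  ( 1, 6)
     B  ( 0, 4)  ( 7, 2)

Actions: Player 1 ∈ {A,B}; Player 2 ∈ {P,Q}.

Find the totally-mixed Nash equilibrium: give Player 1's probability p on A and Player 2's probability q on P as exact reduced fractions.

p=2/3, q=3/7

P1 indiff ⇒ q·8+(1-q)·1 = q·0+(1-q)·7 ⇒ q(8) = (1-q)(6) ⇒ q = 3/7
P2 indiff ⇒ p·5+(1-p)·4 = p·6+(1-p)·2 ⇒ p(-1) = (1-p)(-2) ⇒ p = 2/3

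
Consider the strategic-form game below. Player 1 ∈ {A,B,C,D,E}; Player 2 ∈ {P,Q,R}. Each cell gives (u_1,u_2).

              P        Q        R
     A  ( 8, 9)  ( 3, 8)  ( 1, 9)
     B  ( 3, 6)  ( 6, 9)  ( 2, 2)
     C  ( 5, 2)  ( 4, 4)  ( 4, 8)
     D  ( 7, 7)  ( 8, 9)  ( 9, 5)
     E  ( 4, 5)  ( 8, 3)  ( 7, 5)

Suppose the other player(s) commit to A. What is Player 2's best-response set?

P2 best: {P,R}

u_2(P vs A) = 9
u_2(Q vs A) = 8
u_2(R vs A) = 9
max payoff 9 at {P,R}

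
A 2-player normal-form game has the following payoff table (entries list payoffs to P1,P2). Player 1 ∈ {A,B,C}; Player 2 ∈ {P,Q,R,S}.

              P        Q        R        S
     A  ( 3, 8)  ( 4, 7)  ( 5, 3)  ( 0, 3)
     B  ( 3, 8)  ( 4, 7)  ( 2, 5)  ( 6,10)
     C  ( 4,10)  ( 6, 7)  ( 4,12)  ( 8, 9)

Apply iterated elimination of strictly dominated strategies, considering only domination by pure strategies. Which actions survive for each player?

P1 drop B (C beats it: P:4>3 Q:6>4 R:4>2 S:8>6)
P2 drop Q (P beats it: A:8>7 C:10>7)
P2 drop S (P beats it: A:8>3 C:10>9)
P1→{A,C} P2→{P,R}

Remaining: P1:{A,C} P2:{P,R}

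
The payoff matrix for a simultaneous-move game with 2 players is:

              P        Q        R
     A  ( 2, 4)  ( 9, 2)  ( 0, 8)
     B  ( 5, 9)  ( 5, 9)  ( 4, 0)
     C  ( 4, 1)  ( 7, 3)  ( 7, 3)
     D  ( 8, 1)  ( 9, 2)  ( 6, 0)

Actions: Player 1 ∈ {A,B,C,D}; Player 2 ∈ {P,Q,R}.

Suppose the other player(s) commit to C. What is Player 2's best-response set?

BR_2 = {Q,R}

u_2(P vs C) = 1
u_2(Q vs C) = 3
u_2(R vs C) = 3
max payoff 3 at {Q,R}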